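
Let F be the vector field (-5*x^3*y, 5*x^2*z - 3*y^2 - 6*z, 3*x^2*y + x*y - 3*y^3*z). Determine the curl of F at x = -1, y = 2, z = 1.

(-33, 10, -15)

(∇×F)₁ = ∂F₃/∂y − ∂F₂/∂z = -2*x^2 + x - 9*y^2*z + 6
(∇×F)₂ = ∂F₁/∂z − ∂F₃/∂x = -6*x*y - y
(∇×F)₃ = ∂F₂/∂x − ∂F₁/∂y = 5*x^3 + 10*x*z
∇×F = (-2*x^2 + x - 9*y^2*z + 6, -6*x*y - y, 5*x^3 + 10*x*z)
At (-1, 2, 1): (-33, 10, -15).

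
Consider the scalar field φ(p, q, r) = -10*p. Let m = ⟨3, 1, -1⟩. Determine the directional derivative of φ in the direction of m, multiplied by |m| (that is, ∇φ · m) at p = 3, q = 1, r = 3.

-30

∂φ/∂p = -10
∂φ/∂q = 0
∂φ/∂r = 0
∇φ at (3, 1, 3) = (-10, 0, 0)
∇φ · m = (-10)(3) + (0)(1) + (0)(-1) = -30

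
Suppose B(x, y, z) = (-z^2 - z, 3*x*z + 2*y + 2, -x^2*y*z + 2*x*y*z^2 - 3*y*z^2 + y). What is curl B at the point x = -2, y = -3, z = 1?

(∇×B)₁ = ∂B₃/∂y − ∂B₂/∂z = -x^2*z + 2*x*z^2 - 3*x - 3*z^2 + 1
(∇×B)₂ = ∂B₁/∂z − ∂B₃/∂x = 2*x*y*z - 2*y*z^2 - 2*z - 1
(∇×B)₃ = ∂B₂/∂x − ∂B₁/∂y = 3*z
∇×B = (-x^2*z + 2*x*z^2 - 3*x - 3*z^2 + 1, 2*x*y*z - 2*y*z^2 - 2*z - 1, 3*z)
At (-2, -3, 1): (-4, 15, 3).

(-4, 15, 3)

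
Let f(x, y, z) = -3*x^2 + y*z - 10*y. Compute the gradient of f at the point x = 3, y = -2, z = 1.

(-18, -9, -2)

∂f/∂x = -6*x
∂f/∂y = z - 10
∂f/∂z = y
∇f = (-6*x, z - 10, y)
At (3, -2, 1): (-18, -9, -2).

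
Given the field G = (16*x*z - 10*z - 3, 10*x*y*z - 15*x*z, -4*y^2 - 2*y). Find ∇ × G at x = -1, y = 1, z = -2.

(∇×G)₁ = ∂G₃/∂y − ∂G₂/∂z = -10*x*y + 15*x - 8*y - 2
(∇×G)₂ = ∂G₁/∂z − ∂G₃/∂x = 16*x - 10
(∇×G)₃ = ∂G₂/∂x − ∂G₁/∂y = 10*y*z - 15*z
∇×G = (-10*x*y + 15*x - 8*y - 2, 16*x - 10, 10*y*z - 15*z)
At (-1, 1, -2): (-15, -26, 10).

(-15, -26, 10)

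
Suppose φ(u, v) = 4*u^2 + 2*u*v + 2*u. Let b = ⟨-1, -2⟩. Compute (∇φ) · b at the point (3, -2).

-34

∂φ/∂u = 8*u + 2*v + 2
∂φ/∂v = 2*u
∇φ at (3, -2) = (22, 6)
∇φ · b = (22)(-1) + (6)(-2) = -34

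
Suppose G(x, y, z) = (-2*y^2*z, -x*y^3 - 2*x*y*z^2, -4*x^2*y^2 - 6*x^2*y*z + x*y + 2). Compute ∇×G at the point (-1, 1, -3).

(∇×G)₁ = ∂G₃/∂y − ∂G₂/∂z = -8*x^2*y - 6*x^2*z + 4*x*y*z + x
(∇×G)₂ = ∂G₁/∂z − ∂G₃/∂x = 8*x*y^2 + 12*x*y*z - 2*y^2 - y
(∇×G)₃ = ∂G₂/∂x − ∂G₁/∂y = -y^3 - 2*y*z^2 + 4*y*z
∇×G = (-8*x^2*y - 6*x^2*z + 4*x*y*z + x, 8*x*y^2 + 12*x*y*z - 2*y^2 - y, -y^3 - 2*y*z^2 + 4*y*z)
At (-1, 1, -3): (21, 25, -31).

(21, 25, -31)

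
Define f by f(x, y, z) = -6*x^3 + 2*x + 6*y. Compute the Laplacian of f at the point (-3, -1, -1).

108

∂²f/∂x² = -36*x
∂²f/∂y² = 0
∂²f/∂z² = 0
∇²f = -36*x
At (-3, -1, -1): 108.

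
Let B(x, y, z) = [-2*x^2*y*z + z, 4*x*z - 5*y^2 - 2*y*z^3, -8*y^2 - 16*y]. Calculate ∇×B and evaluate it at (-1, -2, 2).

(-28, 5, 12)

(∇×B)₁ = ∂B₃/∂y − ∂B₂/∂z = -4*x + 6*y*z^2 - 16*y - 16
(∇×B)₂ = ∂B₁/∂z − ∂B₃/∂x = -2*x^2*y + 1
(∇×B)₃ = ∂B₂/∂x − ∂B₁/∂y = 2*x^2*z + 4*z
∇×B = (-4*x + 6*y*z^2 - 16*y - 16, -2*x^2*y + 1, 2*x^2*z + 4*z)
At (-1, -2, 2): (-28, 5, 12).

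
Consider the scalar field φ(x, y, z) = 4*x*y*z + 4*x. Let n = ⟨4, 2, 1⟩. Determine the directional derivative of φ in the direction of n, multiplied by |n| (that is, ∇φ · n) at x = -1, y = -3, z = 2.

-84

∂φ/∂x = 4*y*z + 4
∂φ/∂y = 4*x*z
∂φ/∂z = 4*x*y
∇φ at (-1, -3, 2) = (-20, -8, 12)
∇φ · n = (-20)(4) + (-8)(2) + (12)(1) = -84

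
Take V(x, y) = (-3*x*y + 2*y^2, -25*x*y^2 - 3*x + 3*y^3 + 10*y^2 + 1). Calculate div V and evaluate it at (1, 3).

-18

∂V₁/∂x = -3*y
∂V₂/∂y = -50*x*y + 9*y^2 + 20*y
∇·V = -50*x*y + 9*y^2 + 17*y
At (1, 3): -18.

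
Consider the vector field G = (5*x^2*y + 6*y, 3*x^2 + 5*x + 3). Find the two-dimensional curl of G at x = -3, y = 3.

∂G₂/∂x = 6*x + 5
∂G₁/∂y = 5*x^2 + 6
Scalar curl = -5*x^2 + 6*x - 1
At (-3, 3): -64.

-64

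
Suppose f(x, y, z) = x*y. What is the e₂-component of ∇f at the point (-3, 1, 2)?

-3

(∇f)_2 = ∂f/∂y = x
At (-3, 1, 2): -3.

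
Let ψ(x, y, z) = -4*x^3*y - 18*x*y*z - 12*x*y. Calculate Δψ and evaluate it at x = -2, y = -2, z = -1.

-96

∂²ψ/∂x² = -24*x*y
∂²ψ/∂y² = 0
∂²ψ/∂z² = 0
∇²ψ = -24*x*y
At (-2, -2, -1): -96.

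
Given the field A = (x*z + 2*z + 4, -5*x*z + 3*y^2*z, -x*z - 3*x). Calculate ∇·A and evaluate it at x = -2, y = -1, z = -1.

7

∂A₁/∂x = z
∂A₂/∂y = 6*y*z
∂A₃/∂z = -x
∇·A = -x + 6*y*z + z
At (-2, -1, -1): 7.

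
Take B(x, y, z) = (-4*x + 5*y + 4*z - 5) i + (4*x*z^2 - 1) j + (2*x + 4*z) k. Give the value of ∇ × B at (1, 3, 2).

(-16, 2, 11)

(∇×B)₁ = ∂B₃/∂y − ∂B₂/∂z = -8*x*z
(∇×B)₂ = ∂B₁/∂z − ∂B₃/∂x = 2
(∇×B)₃ = ∂B₂/∂x − ∂B₁/∂y = 4*z^2 - 5
∇×B = (-8*x*z, 2, 4*z^2 - 5)
At (1, 3, 2): (-16, 2, 11).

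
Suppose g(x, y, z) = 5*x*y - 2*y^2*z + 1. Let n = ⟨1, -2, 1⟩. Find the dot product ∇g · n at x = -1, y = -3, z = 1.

-47

∂g/∂x = 5*y
∂g/∂y = 5*x - 4*y*z
∂g/∂z = -2*y^2
∇g at (-1, -3, 1) = (-15, 7, -18)
∇g · n = (-15)(1) + (7)(-2) + (-18)(1) = -47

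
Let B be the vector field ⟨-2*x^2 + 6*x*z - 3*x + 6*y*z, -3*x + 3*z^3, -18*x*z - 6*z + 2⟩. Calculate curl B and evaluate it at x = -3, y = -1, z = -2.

(-36, -60, 9)

(∇×B)₁ = ∂B₃/∂y − ∂B₂/∂z = -9*z^2
(∇×B)₂ = ∂B₁/∂z − ∂B₃/∂x = 6*x + 6*y + 18*z
(∇×B)₃ = ∂B₂/∂x − ∂B₁/∂y = -6*z - 3
∇×B = (-9*z^2, 6*x + 6*y + 18*z, -6*z - 3)
At (-3, -1, -2): (-36, -60, 9).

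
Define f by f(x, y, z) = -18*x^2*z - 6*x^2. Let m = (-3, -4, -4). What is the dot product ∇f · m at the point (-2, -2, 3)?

∂f/∂x = -36*x*z - 12*x
∂f/∂y = 0
∂f/∂z = -18*x^2
∇f at (-2, -2, 3) = (240, 0, -72)
∇f · m = (240)(-3) + (0)(-4) + (-72)(-4) = -432

-432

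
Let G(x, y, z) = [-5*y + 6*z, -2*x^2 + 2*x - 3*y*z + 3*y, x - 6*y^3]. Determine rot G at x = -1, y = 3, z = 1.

(∇×G)₁ = ∂G₃/∂y − ∂G₂/∂z = -18*y^2 + 3*y
(∇×G)₂ = ∂G₁/∂z − ∂G₃/∂x = 5
(∇×G)₃ = ∂G₂/∂x − ∂G₁/∂y = -4*x + 7
∇×G = (-18*y^2 + 3*y, 5, -4*x + 7)
At (-1, 3, 1): (-153, 5, 11).

(-153, 5, 11)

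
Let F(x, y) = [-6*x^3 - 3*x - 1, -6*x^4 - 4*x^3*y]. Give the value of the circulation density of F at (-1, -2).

∂F₂/∂x = -24*x^3 - 12*x^2*y
∂F₁/∂y = 0
Scalar curl = -24*x^3 - 12*x^2*y
At (-1, -2): 48.

48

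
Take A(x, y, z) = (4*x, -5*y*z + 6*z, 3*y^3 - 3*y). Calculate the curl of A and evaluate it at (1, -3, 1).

(57, 0, 0)

(∇×A)₁ = ∂A₃/∂y − ∂A₂/∂z = 9*y^2 + 5*y - 9
(∇×A)₂ = ∂A₁/∂z − ∂A₃/∂x = 0
(∇×A)₃ = ∂A₂/∂x − ∂A₁/∂y = 0
∇×A = (9*y^2 + 5*y - 9, 0, 0)
At (1, -3, 1): (57, 0, 0).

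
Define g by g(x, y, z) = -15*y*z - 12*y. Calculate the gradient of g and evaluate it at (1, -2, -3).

(0, 33, 30)

∂g/∂x = 0
∂g/∂y = -15*z - 12
∂g/∂z = -15*y
∇g = (0, -15*z - 12, -15*y)
At (1, -2, -3): (0, 33, 30).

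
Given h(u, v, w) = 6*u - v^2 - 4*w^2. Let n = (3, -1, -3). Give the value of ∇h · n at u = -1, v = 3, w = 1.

∂h/∂u = 6
∂h/∂v = -2*v
∂h/∂w = -8*w
∇h at (-1, 3, 1) = (6, -6, -8)
∇h · n = (6)(3) + (-6)(-1) + (-8)(-3) = 48

48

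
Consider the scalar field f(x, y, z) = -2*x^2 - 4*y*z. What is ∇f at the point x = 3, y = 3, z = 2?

∂f/∂x = -4*x
∂f/∂y = -4*z
∂f/∂z = -4*y
∇f = (-4*x, -4*z, -4*y)
At (3, 3, 2): (-12, -8, -12).

(-12, -8, -12)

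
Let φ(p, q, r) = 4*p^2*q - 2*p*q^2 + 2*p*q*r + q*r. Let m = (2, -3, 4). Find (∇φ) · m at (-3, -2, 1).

∂φ/∂p = 8*p*q - 2*q^2 + 2*q*r
∂φ/∂q = 4*p^2 - 4*p*q + 2*p*r + r
∂φ/∂r = 2*p*q + q
∇φ at (-3, -2, 1) = (36, 7, 10)
∇φ · m = (36)(2) + (7)(-3) + (10)(4) = 91

91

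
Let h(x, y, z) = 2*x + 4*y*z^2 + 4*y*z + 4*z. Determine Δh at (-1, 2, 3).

∂²h/∂x² = 0
∂²h/∂y² = 0
∂²h/∂z² = 8*y
∇²h = 8*y
At (-1, 2, 3): 16.

16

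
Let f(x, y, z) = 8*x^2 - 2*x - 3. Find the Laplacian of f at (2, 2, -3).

16

∂²f/∂x² = 16
∂²f/∂y² = 0
∂²f/∂z² = 0
∇²f = 16
At (2, 2, -3): 16.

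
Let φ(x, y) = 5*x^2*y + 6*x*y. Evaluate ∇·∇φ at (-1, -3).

-30

∂²φ/∂x² = 10*y
∂²φ/∂y² = 0
∇²φ = 10*y
At (-1, -3): -30.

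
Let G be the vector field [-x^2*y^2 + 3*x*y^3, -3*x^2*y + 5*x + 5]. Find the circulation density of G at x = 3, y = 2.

∂G₂/∂x = -6*x*y + 5
∂G₁/∂y = -2*x^2*y + 9*x*y^2
Scalar curl = 2*x^2*y - 9*x*y^2 - 6*x*y + 5
At (3, 2): -103.

-103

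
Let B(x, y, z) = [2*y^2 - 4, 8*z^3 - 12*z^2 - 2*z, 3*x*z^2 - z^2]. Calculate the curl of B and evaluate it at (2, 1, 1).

(∇×B)₁ = ∂B₃/∂y − ∂B₂/∂z = -24*z^2 + 24*z + 2
(∇×B)₂ = ∂B₁/∂z − ∂B₃/∂x = -3*z^2
(∇×B)₃ = ∂B₂/∂x − ∂B₁/∂y = -4*y
∇×B = (-24*z^2 + 24*z + 2, -3*z^2, -4*y)
At (2, 1, 1): (2, -3, -4).

(2, -3, -4)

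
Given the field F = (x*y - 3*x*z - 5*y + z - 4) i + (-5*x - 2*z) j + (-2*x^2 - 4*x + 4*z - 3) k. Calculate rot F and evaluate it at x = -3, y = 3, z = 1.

(∇×F)₁ = ∂F₃/∂y − ∂F₂/∂z = 2
(∇×F)₂ = ∂F₁/∂z − ∂F₃/∂x = x + 5
(∇×F)₃ = ∂F₂/∂x − ∂F₁/∂y = -x
∇×F = (2, x + 5, -x)
At (-3, 3, 1): (2, 2, 3).

(2, 2, 3)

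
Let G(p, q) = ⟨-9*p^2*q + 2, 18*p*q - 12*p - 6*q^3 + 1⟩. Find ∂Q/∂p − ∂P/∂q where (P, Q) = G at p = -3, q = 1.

87

∂G₂/∂p = 18*q - 12
∂G₁/∂q = -9*p^2
Scalar curl = 9*p^2 + 18*q - 12
At (-3, 1): 87.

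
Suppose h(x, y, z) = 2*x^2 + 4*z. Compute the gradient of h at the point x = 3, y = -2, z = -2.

(12, 0, 4)

∂h/∂x = 4*x
∂h/∂y = 0
∂h/∂z = 4
∇h = (4*x, 0, 4)
At (3, -2, -2): (12, 0, 4).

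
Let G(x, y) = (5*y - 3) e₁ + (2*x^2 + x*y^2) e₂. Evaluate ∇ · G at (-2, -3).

∂G₁/∂x = 0
∂G₂/∂y = 2*x*y
∇·G = 2*x*y
At (-2, -3): 12.

12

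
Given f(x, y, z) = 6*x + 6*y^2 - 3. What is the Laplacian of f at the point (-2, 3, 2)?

∂²f/∂x² = 0
∂²f/∂y² = 12
∂²f/∂z² = 0
∇²f = 12
At (-2, 3, 2): 12.

12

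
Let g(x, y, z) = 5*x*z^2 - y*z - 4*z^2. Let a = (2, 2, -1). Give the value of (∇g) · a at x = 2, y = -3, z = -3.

∂g/∂x = 5*z^2
∂g/∂y = -z
∂g/∂z = 10*x*z - y - 8*z
∇g at (2, -3, -3) = (45, 3, -33)
∇g · a = (45)(2) + (3)(2) + (-33)(-1) = 129

129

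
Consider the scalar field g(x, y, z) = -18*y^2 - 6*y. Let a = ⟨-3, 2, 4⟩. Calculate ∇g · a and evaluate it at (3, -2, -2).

∂g/∂x = 0
∂g/∂y = -36*y - 6
∂g/∂z = 0
∇g at (3, -2, -2) = (0, 66, 0)
∇g · a = (0)(-3) + (66)(2) + (0)(4) = 132

132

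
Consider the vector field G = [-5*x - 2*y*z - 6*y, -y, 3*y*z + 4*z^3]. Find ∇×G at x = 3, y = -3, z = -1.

(-3, 6, 4)

(∇×G)₁ = ∂G₃/∂y − ∂G₂/∂z = 3*z
(∇×G)₂ = ∂G₁/∂z − ∂G₃/∂x = -2*y
(∇×G)₃ = ∂G₂/∂x − ∂G₁/∂y = 2*z + 6
∇×G = (3*z, -2*y, 2*z + 6)
At (3, -3, -1): (-3, 6, 4).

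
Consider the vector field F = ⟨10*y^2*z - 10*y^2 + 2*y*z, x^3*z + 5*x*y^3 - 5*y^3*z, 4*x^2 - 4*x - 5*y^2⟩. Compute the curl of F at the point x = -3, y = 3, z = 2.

(∇×F)₁ = ∂F₃/∂y − ∂F₂/∂z = -x^3 + 5*y^3 - 10*y
(∇×F)₂ = ∂F₁/∂z − ∂F₃/∂x = -8*x + 10*y^2 + 2*y + 4
(∇×F)₃ = ∂F₂/∂x − ∂F₁/∂y = 3*x^2*z + 5*y^3 - 20*y*z + 20*y - 2*z
∇×F = (-x^3 + 5*y^3 - 10*y, -8*x + 10*y^2 + 2*y + 4, 3*x^2*z + 5*y^3 - 20*y*z + 20*y - 2*z)
At (-3, 3, 2): (132, 124, 125).

(132, 124, 125)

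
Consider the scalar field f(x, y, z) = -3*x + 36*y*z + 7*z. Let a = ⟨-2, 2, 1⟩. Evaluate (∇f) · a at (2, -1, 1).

∂f/∂x = -3
∂f/∂y = 36*z
∂f/∂z = 36*y + 7
∇f at (2, -1, 1) = (-3, 36, -29)
∇f · a = (-3)(-2) + (36)(2) + (-29)(1) = 49

49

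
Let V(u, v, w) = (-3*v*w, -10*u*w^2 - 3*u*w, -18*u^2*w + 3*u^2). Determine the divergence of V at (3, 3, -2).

-162

∂V₁/∂u = 0
∂V₂/∂v = 0
∂V₃/∂w = -18*u^2
∇·V = -18*u^2
At (3, 3, -2): -162.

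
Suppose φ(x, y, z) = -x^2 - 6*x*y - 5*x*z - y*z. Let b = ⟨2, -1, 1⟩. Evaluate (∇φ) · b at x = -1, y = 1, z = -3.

17

∂φ/∂x = -2*x - 6*y - 5*z
∂φ/∂y = -6*x - z
∂φ/∂z = -5*x - y
∇φ at (-1, 1, -3) = (11, 9, 4)
∇φ · b = (11)(2) + (9)(-1) + (4)(1) = 17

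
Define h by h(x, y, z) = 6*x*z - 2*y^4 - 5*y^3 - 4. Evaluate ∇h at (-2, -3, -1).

∂h/∂x = 6*z
∂h/∂y = -8*y^3 - 15*y^2
∂h/∂z = 6*x
∇h = (6*z, -8*y^3 - 15*y^2, 6*x)
At (-2, -3, -1): (-6, 81, -12).

(-6, 81, -12)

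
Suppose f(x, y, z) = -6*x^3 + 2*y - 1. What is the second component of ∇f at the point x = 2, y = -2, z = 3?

2

(∇f)_2 = ∂f/∂y = 2
At (2, -2, 3): 2.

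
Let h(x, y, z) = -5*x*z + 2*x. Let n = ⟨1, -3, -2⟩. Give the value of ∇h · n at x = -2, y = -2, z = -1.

-13

∂h/∂x = -5*z + 2
∂h/∂y = 0
∂h/∂z = -5*x
∇h at (-2, -2, -1) = (7, 0, 10)
∇h · n = (7)(1) + (0)(-3) + (10)(-2) = -13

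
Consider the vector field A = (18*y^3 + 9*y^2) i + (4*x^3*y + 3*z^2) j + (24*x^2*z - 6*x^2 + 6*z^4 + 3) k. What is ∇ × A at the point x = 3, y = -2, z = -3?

(18, 468, -396)

(∇×A)₁ = ∂A₃/∂y − ∂A₂/∂z = -6*z
(∇×A)₂ = ∂A₁/∂z − ∂A₃/∂x = -48*x*z + 12*x
(∇×A)₃ = ∂A₂/∂x − ∂A₁/∂y = 12*x^2*y - 54*y^2 - 18*y
∇×A = (-6*z, -48*x*z + 12*x, 12*x^2*y - 54*y^2 - 18*y)
At (3, -2, -3): (18, 468, -396).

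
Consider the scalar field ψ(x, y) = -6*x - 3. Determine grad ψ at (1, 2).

∂ψ/∂x = -6
∂ψ/∂y = 0
∇ψ = (-6, 0)
At (1, 2): (-6, 0).

(-6, 0)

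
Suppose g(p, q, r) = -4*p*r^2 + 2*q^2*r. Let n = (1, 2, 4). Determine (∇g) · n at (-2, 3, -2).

∂g/∂p = -4*r^2
∂g/∂q = 4*q*r
∂g/∂r = -8*p*r + 2*q^2
∇g at (-2, 3, -2) = (-16, -24, -14)
∇g · n = (-16)(1) + (-24)(2) + (-14)(4) = -120

-120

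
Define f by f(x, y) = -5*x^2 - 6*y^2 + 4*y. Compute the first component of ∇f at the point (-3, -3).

(∇f)_1 = ∂f/∂x = -10*x
At (-3, -3): 30.

30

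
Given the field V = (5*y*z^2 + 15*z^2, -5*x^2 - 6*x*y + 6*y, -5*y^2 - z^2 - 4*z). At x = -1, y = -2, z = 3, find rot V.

(20, 30, -23)

(∇×V)₁ = ∂V₃/∂y − ∂V₂/∂z = -10*y
(∇×V)₂ = ∂V₁/∂z − ∂V₃/∂x = 10*y*z + 30*z
(∇×V)₃ = ∂V₂/∂x − ∂V₁/∂y = -10*x - 6*y - 5*z^2
∇×V = (-10*y, 10*y*z + 30*z, -10*x - 6*y - 5*z^2)
At (-1, -2, 3): (20, 30, -23).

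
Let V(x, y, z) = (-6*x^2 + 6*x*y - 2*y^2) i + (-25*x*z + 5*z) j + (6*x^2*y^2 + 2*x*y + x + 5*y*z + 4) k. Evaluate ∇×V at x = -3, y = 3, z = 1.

(243, 317, 5)

(∇×V)₁ = ∂V₃/∂y − ∂V₂/∂z = 12*x^2*y + 27*x + 5*z - 5
(∇×V)₂ = ∂V₁/∂z − ∂V₃/∂x = -12*x*y^2 - 2*y - 1
(∇×V)₃ = ∂V₂/∂x − ∂V₁/∂y = -6*x + 4*y - 25*z
∇×V = (12*x^2*y + 27*x + 5*z - 5, -12*x*y^2 - 2*y - 1, -6*x + 4*y - 25*z)
At (-3, 3, 1): (243, 317, 5).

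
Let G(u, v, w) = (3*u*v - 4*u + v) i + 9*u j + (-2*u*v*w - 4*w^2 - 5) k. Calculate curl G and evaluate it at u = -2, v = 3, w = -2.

(∇×G)₁ = ∂G₃/∂v − ∂G₂/∂w = -2*u*w
(∇×G)₂ = ∂G₁/∂w − ∂G₃/∂u = 2*v*w
(∇×G)₃ = ∂G₂/∂u − ∂G₁/∂v = -3*u + 8
∇×G = (-2*u*w, 2*v*w, -3*u + 8)
At (-2, 3, -2): (-8, -12, 14).

(-8, -12, 14)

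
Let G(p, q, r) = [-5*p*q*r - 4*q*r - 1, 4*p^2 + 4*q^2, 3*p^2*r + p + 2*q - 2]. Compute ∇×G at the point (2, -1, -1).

(2, 25, 2)

(∇×G)₁ = ∂G₃/∂q − ∂G₂/∂r = 2
(∇×G)₂ = ∂G₁/∂r − ∂G₃/∂p = -5*p*q - 6*p*r - 4*q - 1
(∇×G)₃ = ∂G₂/∂p − ∂G₁/∂q = 5*p*r + 8*p + 4*r
∇×G = (2, -5*p*q - 6*p*r - 4*q - 1, 5*p*r + 8*p + 4*r)
At (2, -1, -1): (2, 25, 2).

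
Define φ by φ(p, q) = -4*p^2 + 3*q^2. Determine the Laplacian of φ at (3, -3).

-2

∂²φ/∂p² = -8
∂²φ/∂q² = 6
∇²φ = -2
At (3, -3): -2.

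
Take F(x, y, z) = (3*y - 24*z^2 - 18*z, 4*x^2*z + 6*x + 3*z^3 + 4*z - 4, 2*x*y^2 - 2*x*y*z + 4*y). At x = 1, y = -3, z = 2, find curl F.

(-56, -144, 19)

(∇×F)₁ = ∂F₃/∂y − ∂F₂/∂z = -4*x^2 + 4*x*y - 2*x*z - 9*z^2
(∇×F)₂ = ∂F₁/∂z − ∂F₃/∂x = -2*y^2 + 2*y*z - 48*z - 18
(∇×F)₃ = ∂F₂/∂x − ∂F₁/∂y = 8*x*z + 3
∇×F = (-4*x^2 + 4*x*y - 2*x*z - 9*z^2, -2*y^2 + 2*y*z - 48*z - 18, 8*x*z + 3)
At (1, -3, 2): (-56, -144, 19).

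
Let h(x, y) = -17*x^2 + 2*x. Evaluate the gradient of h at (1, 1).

∂h/∂x = -34*x + 2
∂h/∂y = 0
∇h = (-34*x + 2, 0)
At (1, 1): (-32, 0).

(-32, 0)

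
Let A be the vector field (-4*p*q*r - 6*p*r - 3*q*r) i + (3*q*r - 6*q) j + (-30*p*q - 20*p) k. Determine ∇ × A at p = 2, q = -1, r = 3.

(∇×A)₁ = ∂A₃/∂q − ∂A₂/∂r = -30*p - 3*q
(∇×A)₂ = ∂A₁/∂r − ∂A₃/∂p = -4*p*q - 6*p + 27*q + 20
(∇×A)₃ = ∂A₂/∂p − ∂A₁/∂q = 4*p*r + 3*r
∇×A = (-30*p - 3*q, -4*p*q - 6*p + 27*q + 20, 4*p*r + 3*r)
At (2, -1, 3): (-57, -11, 33).

(-57, -11, 33)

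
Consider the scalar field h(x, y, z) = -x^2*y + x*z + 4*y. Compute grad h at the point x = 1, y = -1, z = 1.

(3, 3, 1)

∂h/∂x = -2*x*y + z
∂h/∂y = -x^2 + 4
∂h/∂z = x
∇h = (-2*x*y + z, -x^2 + 4, x)
At (1, -1, 1): (3, 3, 1).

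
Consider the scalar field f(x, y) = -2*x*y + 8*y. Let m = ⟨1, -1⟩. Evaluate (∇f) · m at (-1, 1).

∂f/∂x = -2*y
∂f/∂y = -2*x + 8
∇f at (-1, 1) = (-2, 10)
∇f · m = (-2)(1) + (10)(-1) = -12

-12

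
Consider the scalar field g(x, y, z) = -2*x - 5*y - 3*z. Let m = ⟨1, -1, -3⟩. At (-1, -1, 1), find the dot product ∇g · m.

∂g/∂x = -2
∂g/∂y = -5
∂g/∂z = -3
∇g at (-1, -1, 1) = (-2, -5, -3)
∇g · m = (-2)(1) + (-5)(-1) + (-3)(-3) = 12

12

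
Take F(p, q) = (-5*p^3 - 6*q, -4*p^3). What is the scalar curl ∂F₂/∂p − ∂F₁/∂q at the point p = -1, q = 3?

∂F₂/∂p = -12*p^2
∂F₁/∂q = -6
Scalar curl = -12*p^2 + 6
At (-1, 3): -6.

-6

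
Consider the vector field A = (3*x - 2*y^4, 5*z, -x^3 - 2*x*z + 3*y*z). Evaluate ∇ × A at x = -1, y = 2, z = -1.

(∇×A)₁ = ∂A₃/∂y − ∂A₂/∂z = 3*z - 5
(∇×A)₂ = ∂A₁/∂z − ∂A₃/∂x = 3*x^2 + 2*z
(∇×A)₃ = ∂A₂/∂x − ∂A₁/∂y = 8*y^3
∇×A = (3*z - 5, 3*x^2 + 2*z, 8*y^3)
At (-1, 2, -1): (-8, 1, 64).

(-8, 1, 64)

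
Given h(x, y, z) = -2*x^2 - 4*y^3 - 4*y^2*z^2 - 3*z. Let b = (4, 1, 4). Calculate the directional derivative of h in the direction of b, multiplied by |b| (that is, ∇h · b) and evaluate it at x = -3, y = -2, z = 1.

∂h/∂x = -4*x
∂h/∂y = -12*y^2 - 8*y*z^2
∂h/∂z = -8*y^2*z - 3
∇h at (-3, -2, 1) = (12, -32, -35)
∇h · b = (12)(4) + (-32)(1) + (-35)(4) = -124

-124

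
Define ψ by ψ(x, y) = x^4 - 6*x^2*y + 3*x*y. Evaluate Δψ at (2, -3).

∂²ψ/∂x² = 12*(x^2 - y)
∂²ψ/∂y² = 0
∇²ψ = 12*x^2 - 12*y
At (2, -3): 84.

84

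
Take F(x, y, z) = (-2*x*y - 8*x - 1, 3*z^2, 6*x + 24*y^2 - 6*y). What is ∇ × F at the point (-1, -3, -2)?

(-138, -6, -2)

(∇×F)₁ = ∂F₃/∂y − ∂F₂/∂z = 48*y - 6*z - 6
(∇×F)₂ = ∂F₁/∂z − ∂F₃/∂x = -6
(∇×F)₃ = ∂F₂/∂x − ∂F₁/∂y = 2*x
∇×F = (48*y - 6*z - 6, -6, 2*x)
At (-1, -3, -2): (-138, -6, -2).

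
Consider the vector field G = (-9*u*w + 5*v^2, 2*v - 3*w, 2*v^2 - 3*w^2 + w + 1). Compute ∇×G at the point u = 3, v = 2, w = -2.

(11, -27, -20)

(∇×G)₁ = ∂G₃/∂v − ∂G₂/∂w = 4*v + 3
(∇×G)₂ = ∂G₁/∂w − ∂G₃/∂u = -9*u
(∇×G)₃ = ∂G₂/∂u − ∂G₁/∂v = -10*v
∇×G = (4*v + 3, -9*u, -10*v)
At (3, 2, -2): (11, -27, -20).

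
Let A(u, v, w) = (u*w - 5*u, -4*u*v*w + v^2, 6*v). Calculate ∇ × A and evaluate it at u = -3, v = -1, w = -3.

(∇×A)₁ = ∂A₃/∂v − ∂A₂/∂w = 4*u*v + 6
(∇×A)₂ = ∂A₁/∂w − ∂A₃/∂u = u
(∇×A)₃ = ∂A₂/∂u − ∂A₁/∂v = -4*v*w
∇×A = (4*u*v + 6, u, -4*v*w)
At (-3, -1, -3): (18, -3, -12).

(18, -3, -12)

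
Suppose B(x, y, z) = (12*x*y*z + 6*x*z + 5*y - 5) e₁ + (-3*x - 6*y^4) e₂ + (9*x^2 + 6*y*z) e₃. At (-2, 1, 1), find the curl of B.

(6, 0, 16)

(∇×B)₁ = ∂B₃/∂y − ∂B₂/∂z = 6*z
(∇×B)₂ = ∂B₁/∂z − ∂B₃/∂x = 12*x*y - 12*x
(∇×B)₃ = ∂B₂/∂x − ∂B₁/∂y = -12*x*z - 8
∇×B = (6*z, 12*x*y - 12*x, -12*x*z - 8)
At (-2, 1, 1): (6, 0, 16).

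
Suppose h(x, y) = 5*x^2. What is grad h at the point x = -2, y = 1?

∂h/∂x = 10*x
∂h/∂y = 0
∇h = (10*x, 0)
At (-2, 1): (-20, 0).

(-20, 0)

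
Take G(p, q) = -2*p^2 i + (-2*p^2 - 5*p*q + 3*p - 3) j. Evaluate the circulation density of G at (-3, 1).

∂G₂/∂p = -4*p - 5*q + 3
∂G₁/∂q = 0
Scalar curl = -4*p - 5*q + 3
At (-3, 1): 10.

10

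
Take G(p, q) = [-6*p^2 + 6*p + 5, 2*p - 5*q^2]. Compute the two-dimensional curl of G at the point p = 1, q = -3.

∂G₂/∂p = 2
∂G₁/∂q = 0
Scalar curl = 2
At (1, -3): 2.

2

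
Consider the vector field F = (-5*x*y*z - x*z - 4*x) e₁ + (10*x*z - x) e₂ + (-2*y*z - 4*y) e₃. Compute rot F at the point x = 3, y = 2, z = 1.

(∇×F)₁ = ∂F₃/∂y − ∂F₂/∂z = -10*x - 2*z - 4
(∇×F)₂ = ∂F₁/∂z − ∂F₃/∂x = -5*x*y - x
(∇×F)₃ = ∂F₂/∂x − ∂F₁/∂y = 5*x*z + 10*z - 1
∇×F = (-10*x - 2*z - 4, -5*x*y - x, 5*x*z + 10*z - 1)
At (3, 2, 1): (-36, -33, 24).

(-36, -33, 24)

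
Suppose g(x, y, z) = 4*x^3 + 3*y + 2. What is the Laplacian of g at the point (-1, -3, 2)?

∂²g/∂x² = 24*x
∂²g/∂y² = 0
∂²g/∂z² = 0
∇²g = 24*x
At (-1, -3, 2): -24.

-24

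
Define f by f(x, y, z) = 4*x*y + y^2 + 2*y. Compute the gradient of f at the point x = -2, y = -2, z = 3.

(-8, -10, 0)

∂f/∂x = 4*y
∂f/∂y = 4*x + 2*y + 2
∂f/∂z = 0
∇f = (4*y, 4*x + 2*y + 2, 0)
At (-2, -2, 3): (-8, -10, 0).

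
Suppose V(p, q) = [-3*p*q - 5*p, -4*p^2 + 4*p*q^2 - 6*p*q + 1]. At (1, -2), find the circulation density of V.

23

∂V₂/∂p = -8*p + 4*q^2 - 6*q
∂V₁/∂q = -3*p
Scalar curl = -5*p + 4*q^2 - 6*q
At (1, -2): 23.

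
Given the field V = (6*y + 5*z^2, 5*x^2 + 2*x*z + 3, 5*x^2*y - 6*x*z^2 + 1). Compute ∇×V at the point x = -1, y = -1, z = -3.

(∇×V)₁ = ∂V₃/∂y − ∂V₂/∂z = 5*x^2 - 2*x
(∇×V)₂ = ∂V₁/∂z − ∂V₃/∂x = -10*x*y + 6*z^2 + 10*z
(∇×V)₃ = ∂V₂/∂x − ∂V₁/∂y = 10*x + 2*z - 6
∇×V = (5*x^2 - 2*x, -10*x*y + 6*z^2 + 10*z, 10*x + 2*z - 6)
At (-1, -1, -3): (7, 14, -22).

(7, 14, -22)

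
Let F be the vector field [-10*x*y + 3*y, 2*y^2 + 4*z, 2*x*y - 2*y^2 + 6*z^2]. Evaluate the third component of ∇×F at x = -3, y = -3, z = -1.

(∇×F)_3 = ∂F₂/∂x − ∂F₁/∂y
= 0 − (-10*x + 3)
= 10*x - 3
At (-3, -3, -1): -33.

-33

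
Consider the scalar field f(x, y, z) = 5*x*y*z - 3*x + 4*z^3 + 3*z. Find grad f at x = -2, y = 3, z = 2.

∂f/∂x = 5*y*z - 3
∂f/∂y = 5*x*z
∂f/∂z = 5*x*y + 12*z^2 + 3
∇f = (5*y*z - 3, 5*x*z, 5*x*y + 12*z^2 + 3)
At (-2, 3, 2): (27, -20, 21).

(27, -20, 21)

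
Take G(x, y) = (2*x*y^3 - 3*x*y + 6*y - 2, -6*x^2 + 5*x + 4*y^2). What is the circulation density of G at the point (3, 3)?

∂G₂/∂x = -12*x + 5
∂G₁/∂y = 6*x*y^2 - 3*x + 6
Scalar curl = -6*x*y^2 - 9*x - 1
At (3, 3): -190.

-190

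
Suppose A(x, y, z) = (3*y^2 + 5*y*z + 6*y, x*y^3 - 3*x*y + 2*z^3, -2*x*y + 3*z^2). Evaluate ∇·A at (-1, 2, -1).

∂A₁/∂x = 0
∂A₂/∂y = 3*x*y^2 - 3*x
∂A₃/∂z = 6*z
∇·A = 3*x*y^2 - 3*x + 6*z
At (-1, 2, -1): -15.

-15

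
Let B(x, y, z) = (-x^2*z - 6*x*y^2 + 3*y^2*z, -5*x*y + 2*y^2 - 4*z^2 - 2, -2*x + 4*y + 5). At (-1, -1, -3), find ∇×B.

(∇×B)₁ = ∂B₃/∂y − ∂B₂/∂z = 8*z + 4
(∇×B)₂ = ∂B₁/∂z − ∂B₃/∂x = -x^2 + 3*y^2 + 2
(∇×B)₃ = ∂B₂/∂x − ∂B₁/∂y = 12*x*y - 6*y*z - 5*y
∇×B = (8*z + 4, -x^2 + 3*y^2 + 2, 12*x*y - 6*y*z - 5*y)
At (-1, -1, -3): (-20, 4, -1).

(-20, 4, -1)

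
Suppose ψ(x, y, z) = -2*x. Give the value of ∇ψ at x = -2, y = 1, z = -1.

∂ψ/∂x = -2
∂ψ/∂y = 0
∂ψ/∂z = 0
∇ψ = (-2, 0, 0)
At (-2, 1, -1): (-2, 0, 0).

(-2, 0, 0)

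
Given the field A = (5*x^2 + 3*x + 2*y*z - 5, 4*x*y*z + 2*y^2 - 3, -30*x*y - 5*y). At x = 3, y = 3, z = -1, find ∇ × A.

(∇×A)₁ = ∂A₃/∂y − ∂A₂/∂z = -4*x*y - 30*x - 5
(∇×A)₂ = ∂A₁/∂z − ∂A₃/∂x = 32*y
(∇×A)₃ = ∂A₂/∂x − ∂A₁/∂y = 4*y*z - 2*z
∇×A = (-4*x*y - 30*x - 5, 32*y, 4*y*z - 2*z)
At (3, 3, -1): (-131, 96, -10).

(-131, 96, -10)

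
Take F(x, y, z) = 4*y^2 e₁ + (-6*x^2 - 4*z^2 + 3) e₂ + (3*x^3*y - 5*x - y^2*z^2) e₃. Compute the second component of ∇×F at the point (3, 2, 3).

(∇×F)_2 = ∂F₁/∂z − ∂F₃/∂x
= 0 − (9*x^2*y - 5)
= -9*x^2*y + 5
At (3, 2, 3): -157.

-157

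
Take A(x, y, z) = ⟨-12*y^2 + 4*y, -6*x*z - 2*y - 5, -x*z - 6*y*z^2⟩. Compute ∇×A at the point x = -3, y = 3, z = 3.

(∇×A)₁ = ∂A₃/∂y − ∂A₂/∂z = 6*x - 6*z^2
(∇×A)₂ = ∂A₁/∂z − ∂A₃/∂x = z
(∇×A)₃ = ∂A₂/∂x − ∂A₁/∂y = 24*y - 6*z - 4
∇×A = (6*x - 6*z^2, z, 24*y - 6*z - 4)
At (-3, 3, 3): (-72, 3, 50).

(-72, 3, 50)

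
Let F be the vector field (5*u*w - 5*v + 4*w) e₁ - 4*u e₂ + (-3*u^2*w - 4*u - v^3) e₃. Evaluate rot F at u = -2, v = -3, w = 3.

(-27, -38, 1)

(∇×F)₁ = ∂F₃/∂v − ∂F₂/∂w = -3*v^2
(∇×F)₂ = ∂F₁/∂w − ∂F₃/∂u = 6*u*w + 5*u + 8
(∇×F)₃ = ∂F₂/∂u − ∂F₁/∂v = 1
∇×F = (-3*v^2, 6*u*w + 5*u + 8, 1)
At (-2, -3, 3): (-27, -38, 1).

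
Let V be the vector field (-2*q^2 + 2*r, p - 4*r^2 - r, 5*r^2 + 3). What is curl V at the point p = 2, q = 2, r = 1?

(∇×V)₁ = ∂V₃/∂q − ∂V₂/∂r = 8*r + 1
(∇×V)₂ = ∂V₁/∂r − ∂V₃/∂p = 2
(∇×V)₃ = ∂V₂/∂p − ∂V₁/∂q = 4*q + 1
∇×V = (8*r + 1, 2, 4*q + 1)
At (2, 2, 1): (9, 2, 9).

(9, 2, 9)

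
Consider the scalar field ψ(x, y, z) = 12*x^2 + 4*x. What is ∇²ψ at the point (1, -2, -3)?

∂²ψ/∂x² = 24
∂²ψ/∂y² = 0
∂²ψ/∂z² = 0
∇²ψ = 24
At (1, -2, -3): 24.

24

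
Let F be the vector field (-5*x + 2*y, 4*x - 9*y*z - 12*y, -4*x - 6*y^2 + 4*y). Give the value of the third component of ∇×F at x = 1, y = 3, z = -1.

2

(∇×F)_3 = ∂F₂/∂x − ∂F₁/∂y
= 4 − (2)
= 2
At (1, 3, -1): 2.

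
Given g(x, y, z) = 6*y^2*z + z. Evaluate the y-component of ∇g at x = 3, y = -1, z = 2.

-24

(∇g)_2 = ∂g/∂y = 12*y*z
At (3, -1, 2): -24.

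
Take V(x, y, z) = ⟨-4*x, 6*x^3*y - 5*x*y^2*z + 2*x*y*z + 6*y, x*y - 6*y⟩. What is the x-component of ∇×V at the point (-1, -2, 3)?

-31

(∇×V)_1 = ∂V₃/∂y − ∂V₂/∂z
= x - 6 − (-5*x*y^2 + 2*x*y)
= 5*x*y^2 - 2*x*y + x - 6
At (-1, -2, 3): -31.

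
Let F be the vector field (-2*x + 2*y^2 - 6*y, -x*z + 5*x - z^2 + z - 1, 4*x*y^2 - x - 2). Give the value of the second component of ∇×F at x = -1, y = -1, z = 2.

-3

(∇×F)_2 = ∂F₁/∂z − ∂F₃/∂x
= 0 − (4*y^2 - 1)
= -4*y^2 + 1
At (-1, -1, 2): -3.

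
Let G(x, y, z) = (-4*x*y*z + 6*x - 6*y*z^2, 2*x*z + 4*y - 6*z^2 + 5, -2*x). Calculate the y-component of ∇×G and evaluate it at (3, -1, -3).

(∇×G)_2 = ∂G₁/∂z − ∂G₃/∂x
= -4*x*y - 12*y*z − (-2)
= -4*x*y - 12*y*z + 2
At (3, -1, -3): -22.

-22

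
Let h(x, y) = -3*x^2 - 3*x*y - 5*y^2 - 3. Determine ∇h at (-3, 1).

(15, -1)

∂h/∂x = -6*x - 3*y
∂h/∂y = -3*x - 10*y
∇h = (-6*x - 3*y, -3*x - 10*y)
At (-3, 1): (15, -1).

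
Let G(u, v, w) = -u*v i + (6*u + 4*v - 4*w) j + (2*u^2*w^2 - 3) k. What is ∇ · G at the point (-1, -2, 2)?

14

∂G₁/∂u = -v
∂G₂/∂v = 4
∂G₃/∂w = 4*u^2*w
∇·G = 4*u^2*w - v + 4
At (-1, -2, 2): 14.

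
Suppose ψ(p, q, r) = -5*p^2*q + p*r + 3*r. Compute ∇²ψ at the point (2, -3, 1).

30

∂²ψ/∂p² = -10*q
∂²ψ/∂q² = 0
∂²ψ/∂r² = 0
∇²ψ = -10*q
At (2, -3, 1): 30.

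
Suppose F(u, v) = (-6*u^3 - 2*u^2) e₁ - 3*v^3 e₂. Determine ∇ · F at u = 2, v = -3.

-161

∂F₁/∂u = -18*u^2 - 4*u
∂F₂/∂v = -9*v^2
∇·F = -18*u^2 - 4*u - 9*v^2
At (2, -3): -161.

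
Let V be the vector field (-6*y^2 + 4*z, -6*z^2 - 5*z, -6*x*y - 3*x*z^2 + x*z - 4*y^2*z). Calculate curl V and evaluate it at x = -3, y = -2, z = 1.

(∇×V)₁ = ∂V₃/∂y − ∂V₂/∂z = -6*x - 8*y*z + 12*z + 5
(∇×V)₂ = ∂V₁/∂z − ∂V₃/∂x = 6*y + 3*z^2 - z + 4
(∇×V)₃ = ∂V₂/∂x − ∂V₁/∂y = 12*y
∇×V = (-6*x - 8*y*z + 12*z + 5, 6*y + 3*z^2 - z + 4, 12*y)
At (-3, -2, 1): (51, -6, -24).

(51, -6, -24)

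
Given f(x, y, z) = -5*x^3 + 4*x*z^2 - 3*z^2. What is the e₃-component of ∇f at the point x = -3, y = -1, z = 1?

-30

(∇f)_3 = ∂f/∂z = 8*x*z - 6*z
At (-3, -1, 1): -30.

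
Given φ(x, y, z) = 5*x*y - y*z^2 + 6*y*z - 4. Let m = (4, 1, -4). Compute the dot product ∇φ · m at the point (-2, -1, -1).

-5

∂φ/∂x = 5*y
∂φ/∂y = 5*x - z^2 + 6*z
∂φ/∂z = -2*y*z + 6*y
∇φ at (-2, -1, -1) = (-5, -17, -8)
∇φ · m = (-5)(4) + (-17)(1) + (-8)(-4) = -5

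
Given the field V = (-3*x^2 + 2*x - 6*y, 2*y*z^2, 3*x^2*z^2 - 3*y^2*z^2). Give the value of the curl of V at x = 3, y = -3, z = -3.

(126, -162, 6)

(∇×V)₁ = ∂V₃/∂y − ∂V₂/∂z = -6*y*z^2 - 4*y*z
(∇×V)₂ = ∂V₁/∂z − ∂V₃/∂x = -6*x*z^2
(∇×V)₃ = ∂V₂/∂x − ∂V₁/∂y = 6
∇×V = (-6*y*z^2 - 4*y*z, -6*x*z^2, 6)
At (3, -3, -3): (126, -162, 6).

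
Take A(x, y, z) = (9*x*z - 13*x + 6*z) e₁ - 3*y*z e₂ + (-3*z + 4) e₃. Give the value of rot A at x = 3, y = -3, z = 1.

(-9, 33, 0)

(∇×A)₁ = ∂A₃/∂y − ∂A₂/∂z = 3*y
(∇×A)₂ = ∂A₁/∂z − ∂A₃/∂x = 9*x + 6
(∇×A)₃ = ∂A₂/∂x − ∂A₁/∂y = 0
∇×A = (3*y, 9*x + 6, 0)
At (3, -3, 1): (-9, 33, 0).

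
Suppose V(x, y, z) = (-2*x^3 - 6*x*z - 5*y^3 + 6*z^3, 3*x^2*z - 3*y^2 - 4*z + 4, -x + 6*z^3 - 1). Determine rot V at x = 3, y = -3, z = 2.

(-23, 55, 171)

(∇×V)₁ = ∂V₃/∂y − ∂V₂/∂z = -3*x^2 + 4
(∇×V)₂ = ∂V₁/∂z − ∂V₃/∂x = -6*x + 18*z^2 + 1
(∇×V)₃ = ∂V₂/∂x − ∂V₁/∂y = 6*x*z + 15*y^2
∇×V = (-3*x^2 + 4, -6*x + 18*z^2 + 1, 6*x*z + 15*y^2)
At (3, -3, 2): (-23, 55, 171).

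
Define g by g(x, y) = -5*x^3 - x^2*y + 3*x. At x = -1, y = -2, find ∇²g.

∂²g/∂x² = -2*(15*x + y)
∂²g/∂y² = 0
∇²g = -30*x - 2*y
At (-1, -2): 34.

34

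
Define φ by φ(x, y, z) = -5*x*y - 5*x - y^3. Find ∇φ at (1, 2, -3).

∂φ/∂x = -5*y - 5
∂φ/∂y = -5*x - 3*y^2
∂φ/∂z = 0
∇φ = (-5*y - 5, -5*x - 3*y^2, 0)
At (1, 2, -3): (-15, -17, 0).

(-15, -17, 0)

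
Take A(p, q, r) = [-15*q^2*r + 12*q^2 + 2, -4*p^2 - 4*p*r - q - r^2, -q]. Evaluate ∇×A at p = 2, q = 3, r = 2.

(11, -135, 84)

(∇×A)₁ = ∂A₃/∂q − ∂A₂/∂r = 4*p + 2*r - 1
(∇×A)₂ = ∂A₁/∂r − ∂A₃/∂p = -15*q^2
(∇×A)₃ = ∂A₂/∂p − ∂A₁/∂q = -8*p + 30*q*r - 24*q - 4*r
∇×A = (4*p + 2*r - 1, -15*q^2, -8*p + 30*q*r - 24*q - 4*r)
At (2, 3, 2): (11, -135, 84).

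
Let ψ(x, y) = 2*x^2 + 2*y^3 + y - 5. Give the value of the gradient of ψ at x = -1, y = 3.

(-4, 55)

∂ψ/∂x = 4*x
∂ψ/∂y = 6*y^2 + 1
∇ψ = (4*x, 6*y^2 + 1)
At (-1, 3): (-4, 55).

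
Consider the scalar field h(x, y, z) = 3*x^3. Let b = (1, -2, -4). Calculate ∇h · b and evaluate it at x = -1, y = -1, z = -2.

∂h/∂x = 9*x^2
∂h/∂y = 0
∂h/∂z = 0
∇h at (-1, -1, -2) = (9, 0, 0)
∇h · b = (9)(1) + (0)(-2) + (0)(-4) = 9

9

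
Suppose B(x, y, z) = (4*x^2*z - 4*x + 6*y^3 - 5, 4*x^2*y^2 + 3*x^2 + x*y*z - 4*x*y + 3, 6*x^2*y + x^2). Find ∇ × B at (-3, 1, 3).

(∇×B)₁ = ∂B₃/∂y − ∂B₂/∂z = 6*x^2 - x*y
(∇×B)₂ = ∂B₁/∂z − ∂B₃/∂x = 4*x^2 - 12*x*y - 2*x
(∇×B)₃ = ∂B₂/∂x − ∂B₁/∂y = 8*x*y^2 + 6*x - 18*y^2 + y*z - 4*y
∇×B = (6*x^2 - x*y, 4*x^2 - 12*x*y - 2*x, 8*x*y^2 + 6*x - 18*y^2 + y*z - 4*y)
At (-3, 1, 3): (57, 78, -61).

(57, 78, -61)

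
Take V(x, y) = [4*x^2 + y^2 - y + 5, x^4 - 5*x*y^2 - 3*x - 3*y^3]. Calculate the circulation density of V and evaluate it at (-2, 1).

-41

∂V₂/∂x = 4*x^3 - 5*y^2 - 3
∂V₁/∂y = 2*y - 1
Scalar curl = 4*x^3 - 5*y^2 - 2*y - 2
At (-2, 1): -41.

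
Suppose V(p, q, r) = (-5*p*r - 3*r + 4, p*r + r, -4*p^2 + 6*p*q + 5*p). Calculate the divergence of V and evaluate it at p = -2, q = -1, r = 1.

∂V₁/∂p = -5*r
∂V₂/∂q = 0
∂V₃/∂r = 0
∇·V = -5*r
At (-2, -1, 1): -5.

-5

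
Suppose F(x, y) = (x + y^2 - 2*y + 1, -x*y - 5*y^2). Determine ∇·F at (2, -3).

∂F₁/∂x = 1
∂F₂/∂y = -x - 10*y
∇·F = -x - 10*y + 1
At (2, -3): 29.

29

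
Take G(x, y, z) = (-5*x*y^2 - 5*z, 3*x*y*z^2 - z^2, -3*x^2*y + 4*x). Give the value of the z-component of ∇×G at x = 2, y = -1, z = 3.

-47

(∇×G)_3 = ∂G₂/∂x − ∂G₁/∂y
= 3*y*z^2 − (-10*x*y)
= 10*x*y + 3*y*z^2
At (2, -1, 3): -47.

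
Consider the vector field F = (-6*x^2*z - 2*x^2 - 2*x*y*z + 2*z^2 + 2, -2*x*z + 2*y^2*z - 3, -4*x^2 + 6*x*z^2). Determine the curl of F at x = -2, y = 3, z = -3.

(-22, -94, 18)

(∇×F)₁ = ∂F₃/∂y − ∂F₂/∂z = 2*x - 2*y^2
(∇×F)₂ = ∂F₁/∂z − ∂F₃/∂x = -6*x^2 - 2*x*y + 8*x - 6*z^2 + 4*z
(∇×F)₃ = ∂F₂/∂x − ∂F₁/∂y = 2*x*z - 2*z
∇×F = (2*x - 2*y^2, -6*x^2 - 2*x*y + 8*x - 6*z^2 + 4*z, 2*x*z - 2*z)
At (-2, 3, -3): (-22, -94, 18).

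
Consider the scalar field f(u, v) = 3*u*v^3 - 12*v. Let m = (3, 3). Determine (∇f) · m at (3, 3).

∂f/∂u = 3*v^3
∂f/∂v = 9*u*v^2 - 12
∇f at (3, 3) = (81, 231)
∇f · m = (81)(3) + (231)(3) = 936

936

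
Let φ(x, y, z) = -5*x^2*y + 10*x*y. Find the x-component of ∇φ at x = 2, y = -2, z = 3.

20

(∇φ)_1 = ∂φ/∂x = -10*x*y + 10*y
At (2, -2, 3): 20.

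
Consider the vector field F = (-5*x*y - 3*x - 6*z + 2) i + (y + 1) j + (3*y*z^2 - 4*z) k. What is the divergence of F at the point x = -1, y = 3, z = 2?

15

∂F₁/∂x = -5*y - 3
∂F₂/∂y = 1
∂F₃/∂z = 6*y*z - 4
∇·F = 6*y*z - 5*y - 6
At (-1, 3, 2): 15.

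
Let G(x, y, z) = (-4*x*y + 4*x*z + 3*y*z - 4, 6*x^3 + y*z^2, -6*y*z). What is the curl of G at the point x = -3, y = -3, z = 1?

(0, -21, 147)

(∇×G)₁ = ∂G₃/∂y − ∂G₂/∂z = -2*y*z - 6*z
(∇×G)₂ = ∂G₁/∂z − ∂G₃/∂x = 4*x + 3*y
(∇×G)₃ = ∂G₂/∂x − ∂G₁/∂y = 18*x^2 + 4*x - 3*z
∇×G = (-2*y*z - 6*z, 4*x + 3*y, 18*x^2 + 4*x - 3*z)
At (-3, -3, 1): (0, -21, 147).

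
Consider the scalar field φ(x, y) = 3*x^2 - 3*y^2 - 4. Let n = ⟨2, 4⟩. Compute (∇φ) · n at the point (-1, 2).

∂φ/∂x = 6*x
∂φ/∂y = -6*y
∇φ at (-1, 2) = (-6, -12)
∇φ · n = (-6)(2) + (-12)(4) = -60

-60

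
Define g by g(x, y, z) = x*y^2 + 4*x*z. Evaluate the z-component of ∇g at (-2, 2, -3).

(∇g)_3 = ∂g/∂z = 4*x
At (-2, 2, -3): -8.

-8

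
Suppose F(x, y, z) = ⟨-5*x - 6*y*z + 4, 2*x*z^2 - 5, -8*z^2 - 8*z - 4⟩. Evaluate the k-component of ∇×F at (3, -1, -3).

(∇×F)_3 = ∂F₂/∂x − ∂F₁/∂y
= 2*z^2 − (-6*z)
= 2*z^2 + 6*z
At (3, -1, -3): 0.

0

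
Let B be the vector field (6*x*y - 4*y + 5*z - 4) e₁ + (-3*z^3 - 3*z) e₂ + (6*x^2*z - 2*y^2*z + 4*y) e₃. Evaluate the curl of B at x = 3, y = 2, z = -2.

(∇×B)₁ = ∂B₃/∂y − ∂B₂/∂z = -4*y*z + 9*z^2 + 7
(∇×B)₂ = ∂B₁/∂z − ∂B₃/∂x = -12*x*z + 5
(∇×B)₃ = ∂B₂/∂x − ∂B₁/∂y = -6*x + 4
∇×B = (-4*y*z + 9*z^2 + 7, -12*x*z + 5, -6*x + 4)
At (3, 2, -2): (59, 77, -14).

(59, 77, -14)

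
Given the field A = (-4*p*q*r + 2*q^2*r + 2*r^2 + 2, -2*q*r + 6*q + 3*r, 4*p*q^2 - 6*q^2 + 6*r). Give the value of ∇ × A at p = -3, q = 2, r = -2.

(∇×A)₁ = ∂A₃/∂q − ∂A₂/∂r = 8*p*q - 10*q - 3
(∇×A)₂ = ∂A₁/∂r − ∂A₃/∂p = -4*p*q - 2*q^2 + 4*r
(∇×A)₃ = ∂A₂/∂p − ∂A₁/∂q = 4*p*r - 4*q*r
∇×A = (8*p*q - 10*q - 3, -4*p*q - 2*q^2 + 4*r, 4*p*r - 4*q*r)
At (-3, 2, -2): (-71, 8, 40).

(-71, 8, 40)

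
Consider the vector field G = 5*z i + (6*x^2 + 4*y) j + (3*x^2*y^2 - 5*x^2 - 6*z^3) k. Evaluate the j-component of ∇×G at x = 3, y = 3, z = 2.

-127

(∇×G)_2 = ∂G₁/∂z − ∂G₃/∂x
= 5 − (6*x*y^2 - 10*x)
= -6*x*y^2 + 10*x + 5
At (3, 3, 2): -127.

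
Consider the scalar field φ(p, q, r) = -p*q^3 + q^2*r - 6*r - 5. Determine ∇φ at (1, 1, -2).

(-1, -7, -5)

∂φ/∂p = -q^3
∂φ/∂q = -3*p*q^2 + 2*q*r
∂φ/∂r = q^2 - 6
∇φ = (-q^3, -3*p*q^2 + 2*q*r, q^2 - 6)
At (1, 1, -2): (-1, -7, -5).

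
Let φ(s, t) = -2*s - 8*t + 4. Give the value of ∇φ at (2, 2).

(-2, -8)

∂φ/∂s = -2
∂φ/∂t = -8
∇φ = (-2, -8)
At (2, 2): (-2, -8).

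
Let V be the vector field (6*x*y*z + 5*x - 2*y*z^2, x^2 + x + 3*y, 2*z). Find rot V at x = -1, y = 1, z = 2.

(0, -14, 19)

(∇×V)₁ = ∂V₃/∂y − ∂V₂/∂z = 0
(∇×V)₂ = ∂V₁/∂z − ∂V₃/∂x = 6*x*y - 4*y*z
(∇×V)₃ = ∂V₂/∂x − ∂V₁/∂y = -6*x*z + 2*x + 2*z^2 + 1
∇×V = (0, 6*x*y - 4*y*z, -6*x*z + 2*x + 2*z^2 + 1)
At (-1, 1, 2): (0, -14, 19).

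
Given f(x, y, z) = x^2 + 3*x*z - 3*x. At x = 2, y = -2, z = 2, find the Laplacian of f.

2

∂²f/∂x² = 2
∂²f/∂y² = 0
∂²f/∂z² = 0
∇²f = 2
At (2, -2, 2): 2.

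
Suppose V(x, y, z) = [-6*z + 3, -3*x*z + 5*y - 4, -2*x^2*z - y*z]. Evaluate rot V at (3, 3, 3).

(6, 30, -9)

(∇×V)₁ = ∂V₃/∂y − ∂V₂/∂z = 3*x - z
(∇×V)₂ = ∂V₁/∂z − ∂V₃/∂x = 4*x*z - 6
(∇×V)₃ = ∂V₂/∂x − ∂V₁/∂y = -3*z
∇×V = (3*x - z, 4*x*z - 6, -3*z)
At (3, 3, 3): (6, 30, -9).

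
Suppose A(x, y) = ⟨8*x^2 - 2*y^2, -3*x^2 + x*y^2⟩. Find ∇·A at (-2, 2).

∂A₁/∂x = 16*x
∂A₂/∂y = 2*x*y
∇·A = 2*x*y + 16*x
At (-2, 2): -40.

-40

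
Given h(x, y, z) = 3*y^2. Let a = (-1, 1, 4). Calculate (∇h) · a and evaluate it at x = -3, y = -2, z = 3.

-12

∂h/∂x = 0
∂h/∂y = 6*y
∂h/∂z = 0
∇h at (-3, -2, 3) = (0, -12, 0)
∇h · a = (0)(-1) + (-12)(1) + (0)(4) = -12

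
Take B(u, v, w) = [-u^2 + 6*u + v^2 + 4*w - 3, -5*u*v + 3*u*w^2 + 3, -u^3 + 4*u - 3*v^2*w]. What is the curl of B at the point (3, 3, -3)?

(108, 27, 6)

(∇×B)₁ = ∂B₃/∂v − ∂B₂/∂w = -6*u*w - 6*v*w
(∇×B)₂ = ∂B₁/∂w − ∂B₃/∂u = 3*u^2
(∇×B)₃ = ∂B₂/∂u − ∂B₁/∂v = -7*v + 3*w^2
∇×B = (-6*u*w - 6*v*w, 3*u^2, -7*v + 3*w^2)
At (3, 3, -3): (108, 27, 6).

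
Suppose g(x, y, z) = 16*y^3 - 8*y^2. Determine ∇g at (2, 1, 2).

(0, 32, 0)

∂g/∂x = 0
∂g/∂y = 48*y^2 - 16*y
∂g/∂z = 0
∇g = (0, 48*y^2 - 16*y, 0)
At (2, 1, 2): (0, 32, 0).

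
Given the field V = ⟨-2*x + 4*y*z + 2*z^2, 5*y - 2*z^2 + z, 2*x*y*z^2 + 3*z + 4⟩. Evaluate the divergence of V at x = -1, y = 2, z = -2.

22

∂V₁/∂x = -2
∂V₂/∂y = 5
∂V₃/∂z = 4*x*y*z + 3
∇·V = 4*x*y*z + 6
At (-1, 2, -2): 22.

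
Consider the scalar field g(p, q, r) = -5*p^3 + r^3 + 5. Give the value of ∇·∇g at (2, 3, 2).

-48

∂²g/∂p² = -30*p
∂²g/∂q² = 0
∂²g/∂r² = 6*r
∇²g = -30*p + 6*r
At (2, 3, 2): -48.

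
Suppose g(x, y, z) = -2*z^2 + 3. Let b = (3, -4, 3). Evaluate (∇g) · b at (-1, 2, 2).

-24

∂g/∂x = 0
∂g/∂y = 0
∂g/∂z = -4*z
∇g at (-1, 2, 2) = (0, 0, -8)
∇g · b = (0)(3) + (0)(-4) + (-8)(3) = -24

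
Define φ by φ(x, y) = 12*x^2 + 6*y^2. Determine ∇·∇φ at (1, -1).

36

∂²φ/∂x² = 24
∂²φ/∂y² = 12
∇²φ = 36
At (1, -1): 36.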